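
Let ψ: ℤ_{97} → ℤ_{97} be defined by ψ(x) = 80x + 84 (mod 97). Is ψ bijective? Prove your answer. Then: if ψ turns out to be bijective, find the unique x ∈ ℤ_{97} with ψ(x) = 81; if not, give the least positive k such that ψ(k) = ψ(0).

Suppose ψ(a) = ψ(b) in ℤ_{97}. Then 80a + 84 ≡ 80b + 84 (mod 97), so 80(a − b) ≡ 0 (mod 97).
Since gcd(80, 97) = 1, 80 is invertible modulo 97, therefore a − b ≡ 0 (mod 97), i.e. a = b.
We now compute 80⁻¹ mod 97 explicitly. Euclid's algorithm: 97 = 1·80 + 17, 80 = 4·17 + 12, 17 = 1·12 + 5, 12 = 2·5 + 2, 5 = 2·2 + 1; back-substituting gives 1 = 57·80 − 47·97, so 80⁻¹ ≡ 57 (mod 97).
For any y ∈ ℤ_{97}, x = 57(y − 84) mod 97 satisfies ψ(x) = 80·57(y − 84) + 84 ≡ y (since 80·57 ≡ 1 mod 97). So every y has a preimage.
Hence ψ is bijective.
Since ψ is bijective, we find ψ⁻¹(81): we need 80x ≡ 81 − 84 ≡ 94 (mod 97). Using 80⁻¹ = 57: x ≡ 57·94 = 5358 = 55·97 + 23, so x = 23.
Check: ψ(23) = 80·23 + 84 = 1924 = 19·97 + 81 ≡ 81 (mod 97).

23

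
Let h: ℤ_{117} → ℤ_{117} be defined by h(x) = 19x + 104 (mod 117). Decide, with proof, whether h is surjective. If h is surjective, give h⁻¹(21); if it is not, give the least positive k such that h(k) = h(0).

Since gcd(19, 117) = 1, 19 is invertible modulo 117. Euclid's algorithm: 117 = 6·19 + 3, 19 = 6·3 + 1; back-substituting gives 1 = 37·19 − 6·117, so 19⁻¹ ≡ 37 (mod 117).
Then y ↦ 37(y − 104) is a two-sided inverse to h, so every y ∈ ℤ_{117} has a preimage.
Therefore h is surjective.
Since h is surjective, we compute h⁻¹(21): solve 19x + 104 ≡ 21 (mod 117), i.e. 19x ≡ 34 (mod 117).
Multiplying by 19⁻¹ = 37 gives x ≡ 37·34 = 1258 = 10·117 + 88 ≡ 88 (mod 117).
Check: h(88) = 19·88 + 104 = 1776 = 15·117 + 21 ≡ 21 (mod 117).

88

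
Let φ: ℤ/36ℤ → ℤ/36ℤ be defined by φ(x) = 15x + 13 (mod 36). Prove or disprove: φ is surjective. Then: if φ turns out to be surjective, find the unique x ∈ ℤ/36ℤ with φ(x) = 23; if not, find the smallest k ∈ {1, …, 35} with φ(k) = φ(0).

12

By definition, surjectivity means every element of the codomain has a preimage under φ.
Since gcd(15, 36) = 3, we have 15x ≡ 0 (mod 3) for all x, so φ(x) ≡ 1 (mod 3).
But 0 ≢ 1 (mod 3), so 0 ∈ ℤ/36ℤ has no preimage. Therefore φ is not surjective.
Since φ is not surjective, we find the least positive k with φ(k) = φ(0): this means 15k ≡ 0 (mod 36), i.e. 36 ∣ 15k. Since gcd(15, 36) = 3, dividing through by 3 this holds exactly when 12 ∣ 5k, and as gcd(5, 12) = 1, exactly when 12 ∣ k.
The smallest positive such k is 12.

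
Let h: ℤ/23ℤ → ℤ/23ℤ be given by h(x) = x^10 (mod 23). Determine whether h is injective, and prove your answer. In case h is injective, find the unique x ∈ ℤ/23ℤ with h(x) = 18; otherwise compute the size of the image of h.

h(11): Repeated squaring mod 23: 11^1 ≡ 11, 11^2 ≡ 11² = 121 ≡ 6, 11^4 ≡ 6² = 36 ≡ 13, 11^8 ≡ 13² = 169 ≡ 8. Since 10 = 8 + 2, 11^10 ≡ 8·6: 8·6 = 48 ≡ 2. So 11^10 ≡ 2 (mod 23).
h(12): Repeated squaring mod 23: 12^1 ≡ 12, 12^2 ≡ 12² = 144 ≡ 6, 12^4 ≡ 6² = 36 ≡ 13, 12^8 ≡ 13² = 169 ≡ 8. Since 10 = 8 + 2, 12^10 ≡ 8·6: 8·6 = 48 ≡ 2. So 12^10 ≡ 2 (mod 23).
So h(11) = h(12) = 2 while 11 ≠ 12, hence h is not injective.
Since h is not injective, we determine |image(h)|. Computing x^10 mod 23 for each x (by repeated squaring, reducing mod 23 at every step), the values h(0), h(1), …, h(22) are: 0, 1, 12, 8, 6, 9, 4, 13, 3, 18, 16, 2, 2, 16, 18, 3, 13, 4, 9, 6, 8, 12, 1.
The distinct values are {0, 1, 2, 3, 4, 6, 8, 9, 12, 13, 16, 18}; there are 12 of them.

12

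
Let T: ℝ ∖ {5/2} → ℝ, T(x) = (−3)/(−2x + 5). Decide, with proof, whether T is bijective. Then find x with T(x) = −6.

If T(x) = 0, cross-multiplying gives −2(−3) = 0(−2x + 5), which simplifies to 6 = 0 — false.  So 0 has no preimage and T is not surjective.
Hence T is not bijective.
Solving T(x) = −6: cross-multiplying gives −3 = −6(−2x + 5), which rearranges to −12x = −27, so x = 9/4.

9/4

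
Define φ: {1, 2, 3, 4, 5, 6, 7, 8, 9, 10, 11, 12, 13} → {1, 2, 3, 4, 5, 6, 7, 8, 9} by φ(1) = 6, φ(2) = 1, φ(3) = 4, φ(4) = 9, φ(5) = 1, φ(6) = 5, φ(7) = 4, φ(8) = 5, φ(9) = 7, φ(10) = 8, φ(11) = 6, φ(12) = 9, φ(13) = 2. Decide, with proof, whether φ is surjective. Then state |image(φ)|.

No element maps to 3, so φ is not surjective.
The image of φ is {1, 2, 4, 5, 6, 7, 8, 9}, which has 8 elements.

8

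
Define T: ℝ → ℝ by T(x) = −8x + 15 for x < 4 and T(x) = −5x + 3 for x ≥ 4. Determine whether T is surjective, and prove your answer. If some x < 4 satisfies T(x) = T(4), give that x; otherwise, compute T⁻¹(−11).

Both pieces are strictly decreasing (slopes −8 and −5), so each is injective on its own interval.
The left piece maps (−∞, 4) onto (−17, ∞); the right piece maps [4, ∞) onto (−∞, −17].
These images together cover ℝ, so T is surjective.
Because the two images are disjoint, no x < 4 has T(x) = T(4), so we compute T⁻¹(−11): −11 lies in (−17, ∞), so solve −8x + 15 = −11: x = (−11 − 15)/(−8) = 13/4.

13/4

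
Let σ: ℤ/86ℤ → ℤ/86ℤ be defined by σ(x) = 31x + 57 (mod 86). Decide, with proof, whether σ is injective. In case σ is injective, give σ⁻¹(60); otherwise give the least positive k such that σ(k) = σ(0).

75

Suppose σ(s) = σ(t) in ℤ/86ℤ. Then 31s + 57 ≡ 31t + 57 (mod 86), therefore 31(s − t) ≡ 0 (mod 86).
Since gcd(31, 86) = 1, 31 is invertible modulo 86, hence s − t ≡ 0 (mod 86), i.e. s = t.
So σ is injective.
We now compute 31⁻¹ mod 86 explicitly. Euclid's algorithm: 86 = 2·31 + 24, 31 = 1·24 + 7, 24 = 3·7 + 3, 7 = 2·3 + 1; back-substituting gives 1 = 25·31 − 9·86, so 31⁻¹ ≡ 25 (mod 86).
Since σ is injective, we find σ⁻¹(60): we need 31x ≡ 60 − 57 ≡ 3 (mod 86). Using 31⁻¹ = 25: x ≡ 25·3 = 75, so x = 75.
Check: σ(75) = 31·75 + 57 = 2382 = 27·86 + 60 ≡ 60 (mod 86).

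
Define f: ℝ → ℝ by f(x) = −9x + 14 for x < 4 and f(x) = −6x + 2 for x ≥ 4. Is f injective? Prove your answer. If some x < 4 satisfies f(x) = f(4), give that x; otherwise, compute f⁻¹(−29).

Both pieces are strictly decreasing (slopes −9 and −6), so each is injective on its own interval.
The left piece maps (−∞, 4) onto (−22, ∞); the right piece maps [4, ∞) onto (−∞, −22].
These images are disjoint, so no value is attained by both pieces. Therefore f is injective.
Because the two images are disjoint, no x < 4 has f(x) = f(4), so we compute f⁻¹(−29): −29 lies in (−∞, −22], so solve −6x + 2 = −29: x = (−29 − 2)/(−6) = 31/6.

31/6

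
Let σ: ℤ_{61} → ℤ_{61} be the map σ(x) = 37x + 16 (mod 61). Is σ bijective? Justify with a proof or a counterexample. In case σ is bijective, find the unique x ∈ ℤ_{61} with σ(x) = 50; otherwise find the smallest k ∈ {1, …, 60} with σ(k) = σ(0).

Recall: σ is injective if σ(a) = σ(b) implies a = b.
If σ(a) = σ(b), then 37a ≡ 37b (mod 61). Because gcd(37, 61) = 1, we may cancel 37 to get a ≡ b (mod 61).
We now compute 37⁻¹ mod 61 explicitly. Euclid's algorithm: 61 = 1·37 + 24, 37 = 1·24 + 13, 24 = 1·13 + 11, 13 = 1·11 + 2, 11 = 5·2 + 1; back-substituting gives 1 = 33·37 − 20·61, so 37⁻¹ ≡ 33 (mod 61).
For any y ∈ ℤ_{61}, x = 33(y − 16) mod 61 satisfies σ(x) = 37·33(y − 16) + 16 ≡ y (since 37·33 ≡ 1 mod 61). So every y has a preimage.
Therefore σ is bijective.
Since σ is bijective, we compute σ⁻¹(50): solve 37x + 16 ≡ 50 (mod 61), i.e. 37x ≡ 34 (mod 61).
Multiplying by 37⁻¹ = 33 gives x ≡ 33·34 = 1122 = 18·61 + 24 ≡ 24 (mod 61).
Check: σ(24) = 37·24 + 16 = 904 = 14·61 + 50 ≡ 50 (mod 61).

24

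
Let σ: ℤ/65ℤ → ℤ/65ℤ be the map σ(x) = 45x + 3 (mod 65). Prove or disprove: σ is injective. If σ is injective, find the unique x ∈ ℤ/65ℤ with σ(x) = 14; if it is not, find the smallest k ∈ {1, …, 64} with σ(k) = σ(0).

13

By definition, σ is injective when σ(u) = σ(v) forces u = v.
We have gcd(45, 65) = 5 > 1. Taking u = 0 and v = 13: σ(0) = 3 and σ(13) = 45·13 + 3 = 588 ≡ 3 (mod 65).
So σ(0) = σ(13) while 0 ≠ 13, thus σ is not injective.
Since σ is not injective, we find the least positive k with σ(k) = σ(0): this means 45k ≡ 0 (mod 65), i.e. 65 ∣ 45k. Since gcd(45, 65) = 5, dividing through by 5 this holds exactly when 13 ∣ 9k, and as gcd(9, 13) = 1, exactly when 13 ∣ k.
The smallest positive such k is 13.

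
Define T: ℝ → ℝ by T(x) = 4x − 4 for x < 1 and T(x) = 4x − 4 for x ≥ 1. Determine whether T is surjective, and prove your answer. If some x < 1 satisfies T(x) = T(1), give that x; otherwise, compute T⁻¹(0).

1

Both pieces are strictly increasing (slopes 4 and 4), so each is injective on its own interval.
The left piece maps (−∞, 1) onto (−∞, 0); the right piece maps [1, ∞) onto [0, ∞).
These images together cover ℝ, so T is surjective.
Because the two images are disjoint, no x < 1 has T(x) = T(1), so we compute T⁻¹(0): 0 lies in [0, ∞), so solve 4x − 4 = 0: x = (0 + 4)/4 = 1.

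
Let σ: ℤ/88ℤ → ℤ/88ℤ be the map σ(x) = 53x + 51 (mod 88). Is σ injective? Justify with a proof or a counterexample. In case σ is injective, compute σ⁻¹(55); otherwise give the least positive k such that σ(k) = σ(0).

Suppose σ(x_1) = σ(x_2) in ℤ/88ℤ. Then 53x_1 + 51 ≡ 53x_2 + 51 (mod 88), hence 53(x_1 − x_2) ≡ 0 (mod 88).
Since gcd(53, 88) = 1, 53 is invertible modulo 88, hence x_1 − x_2 ≡ 0 (mod 88), i.e. x_1 = x_2.
Hence σ is injective.
We now compute 53⁻¹ mod 88 explicitly. Euclid's algorithm: 88 = 1·53 + 35, 53 = 1·35 + 18, 35 = 1·18 + 17, 18 = 1·17 + 1; back-substituting gives 1 = 5·53 − 3·88, so 53⁻¹ ≡ 5 (mod 88).
Since σ is injective, we compute σ⁻¹(55): solve 53x + 51 ≡ 55 (mod 88), i.e. 53x ≡ 4 (mod 88).
Multiplying by 53⁻¹ = 5 gives x ≡ 5·4 = 20 ≡ 20 (mod 88).
Check: σ(20) = 53·20 + 51 = 1111 = 12·88 + 55 ≡ 55 (mod 88).

20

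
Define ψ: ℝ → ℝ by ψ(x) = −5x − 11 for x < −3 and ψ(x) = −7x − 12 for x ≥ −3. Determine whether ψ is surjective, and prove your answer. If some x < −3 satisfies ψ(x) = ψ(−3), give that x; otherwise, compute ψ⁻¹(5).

-4

Both pieces are strictly decreasing (slopes −5 and −7), so each is injective on its own interval.
The left piece maps (−∞, −3) onto (4, ∞); the right piece maps [−3, ∞) onto (−∞, 9].
The union (4, ∞) ∪ (−∞, 9] covers ℝ, so ψ is surjective.
For the follow-up: the images overlap, so an x < −3 with ψ(x) = ψ(−3) exists. ψ(−3) = 9; solving −5x − 11 = 9 for x < −3 gives x = (9 + 11)/(−5) = −4.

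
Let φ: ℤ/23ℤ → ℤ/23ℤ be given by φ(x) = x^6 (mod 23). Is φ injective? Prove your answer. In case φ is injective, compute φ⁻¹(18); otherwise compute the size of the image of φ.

12

φ(11): Repeated squaring mod 23: 11^1 ≡ 11, 11^2 ≡ 11² = 121 ≡ 6, 11^4 ≡ 6² = 36 ≡ 13. Since 6 = 4 + 2, 11^6 ≡ 13·6: 13·6 = 78 ≡ 9. So 11^6 ≡ 9 (mod 23).
φ(12): Repeated squaring mod 23: 12^1 ≡ 12, 12^2 ≡ 12² = 144 ≡ 6, 12^4 ≡ 6² = 36 ≡ 13. Since 6 = 4 + 2, 12^6 ≡ 13·6: 13·6 = 78 ≡ 9. So 12^6 ≡ 9 (mod 23).
So φ(11) = φ(12) = 9 while 11 ≠ 12, therefore φ is not injective.
Since φ is not injective, we determine |image(φ)|. Computing x^6 mod 23 for each x (by repeated squaring, reducing mod 23 at every step), the values φ(0), φ(1), …, φ(22) are: 0, 1, 18, 16, 2, 8, 12, 4, 13, 3, 6, 9, 9, 6, 3, 13, 4, 12, 8, 2, 16, 18, 1.
The distinct values are {0, 1, 2, 3, 4, 6, 8, 9, 12, 13, 16, 18}; there are 12 of them.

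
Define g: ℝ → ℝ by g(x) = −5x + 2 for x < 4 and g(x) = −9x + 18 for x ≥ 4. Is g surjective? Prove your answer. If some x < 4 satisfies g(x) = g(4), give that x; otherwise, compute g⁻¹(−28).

Both pieces are strictly decreasing (slopes −5 and −9), so each is injective on its own interval.
The left piece maps (−∞, 4) onto (−18, ∞); the right piece maps [4, ∞) onto (−∞, −18].
These images together cover ℝ, so g is surjective.
Because the two images are disjoint, no x < 4 has g(x) = g(4), so we compute g⁻¹(−28): −28 lies in (−∞, −18], so solve −9x + 18 = −28: x = (−28 − 18)/(−9) = 46/9.

46/9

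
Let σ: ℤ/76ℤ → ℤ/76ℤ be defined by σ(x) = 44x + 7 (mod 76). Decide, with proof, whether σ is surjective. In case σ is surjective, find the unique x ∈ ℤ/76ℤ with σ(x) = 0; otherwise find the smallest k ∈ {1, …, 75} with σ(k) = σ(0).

Since gcd(44, 76) = 4, we have 44x ≡ 0 (mod 4) for all x, so σ(x) ≡ 3 (mod 4).
But 0 ≢ 3 (mod 4), so 0 ∈ ℤ/76ℤ has no preimage. Therefore σ is not surjective.
Since σ is not surjective, we find the least positive k with σ(k) = σ(0): this means 44k ≡ 0 (mod 76), i.e. 76 ∣ 44k. Since gcd(44, 76) = 4, dividing through by 4 this holds exactly when 19 ∣ 11k, and as gcd(11, 19) = 1, exactly when 19 ∣ k.
The smallest positive such k is 19.

19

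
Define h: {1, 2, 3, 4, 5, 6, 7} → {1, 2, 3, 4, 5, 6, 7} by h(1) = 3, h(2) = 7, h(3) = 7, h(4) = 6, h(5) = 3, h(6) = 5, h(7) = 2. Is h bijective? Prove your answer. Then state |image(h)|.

h(2) = 7 = h(3) with 2 ≠ 3, so h is not injective, hence not bijective.
The image of h is {2, 3, 5, 6, 7}, which has 5 elements.

5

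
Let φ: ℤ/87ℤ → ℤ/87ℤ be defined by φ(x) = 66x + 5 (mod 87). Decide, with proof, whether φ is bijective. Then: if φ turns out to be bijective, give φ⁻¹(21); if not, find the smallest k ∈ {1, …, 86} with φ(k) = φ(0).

We have gcd(66, 87) = 3 > 1. Taking x_1 = 0 and x_2 = 29: φ(0) = 5 and φ(29) = 66·29 + 5 = 1919 ≡ 5 (mod 87).
So φ(0) = φ(29) while 0 ≠ 29, thus φ is not injective, hence not bijective.
Since φ is not bijective, we find the least positive k with φ(k) = φ(0): this means 66k ≡ 0 (mod 87), i.e. 87 ∣ 66k. Since gcd(66, 87) = 3, dividing through by 3 this holds exactly when 29 ∣ 22k, and as gcd(22, 29) = 1, exactly when 29 ∣ k.
The smallest positive such k is 29.

29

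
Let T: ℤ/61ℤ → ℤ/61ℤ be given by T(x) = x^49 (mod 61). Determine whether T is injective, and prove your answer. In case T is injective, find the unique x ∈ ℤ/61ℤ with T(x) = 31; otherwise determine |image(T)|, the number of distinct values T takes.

Since 61 is prime, the nonzero elements of ℤ/61ℤ form a cyclic group of order 60.
As gcd(49, 60) = 1, raising to the 49th power is a bijection on this group: if a^49 ≡ b^49 then (ab^{−1})^49 = 1, and the only element of order dividing gcd(49, 60) = 1 is 1, so a = b.
With T(0) = 0 this makes T injective on all of ℤ/61ℤ, hence bijective (finite equal-size domain and codomain). In particular T is injective.
Since T is injective, we find the preimage of 31. The inverse of x ↦ x^49 on (ℤ/61ℤ)^× is x ↦ x^49, because 49·49 = 2401 = 40·60 + 1 ≡ 1 (mod 60) and x^{60} = 1 for x ≠ 0 (Fermat). So T⁻¹(31) = 31^49 mod 61.
Repeated squaring mod 61: 31^1 ≡ 31, 31^2 ≡ 31² = 961 ≡ 46, 31^4 ≡ 46² = 2116 ≡ 42, 31^8 ≡ 42² = 1764 ≡ 56, 31^16 ≡ 56² = 3136 ≡ 25, 31^32 ≡ 25² = 625 ≡ 15. Since 49 = 32 + 16 + 1, 31^49 ≡ 15·25·31: 15·25 = 375 ≡ 9, then 9·31 = 279 ≡ 35. So 31^49 ≡ 35 (mod 61).
Hence T⁻¹(31) = 35.

35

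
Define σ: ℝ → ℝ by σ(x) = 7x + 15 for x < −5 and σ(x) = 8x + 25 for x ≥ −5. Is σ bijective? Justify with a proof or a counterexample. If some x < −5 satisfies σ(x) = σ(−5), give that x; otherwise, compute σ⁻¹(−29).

Both pieces are strictly increasing (slopes 7 and 8), so each is injective on its own interval.
The left piece maps (−∞, −5) onto (−∞, −20); the right piece maps [−5, ∞) onto [−15, ∞).
The images leave a gap (−20 has no preimage), so σ is not surjective, hence not bijective.
Because the two images are disjoint, no x < −5 has σ(x) = σ(−5), so we compute σ⁻¹(−29): −29 lies in (−∞, −20), so solve 7x + 15 = −29: x = (−29 − 15)/7 = −44/7.

-44/7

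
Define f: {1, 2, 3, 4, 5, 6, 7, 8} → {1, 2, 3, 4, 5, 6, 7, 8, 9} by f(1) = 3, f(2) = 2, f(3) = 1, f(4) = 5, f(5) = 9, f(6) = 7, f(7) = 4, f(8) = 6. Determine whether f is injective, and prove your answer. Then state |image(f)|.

The values f(1), …, f(8) are 3, 2, 1, 5, 9, 7, 4, 6 — all distinct.
So f(u) = f(v) only when u = v, and f is injective.
The image of f is {1, 2, 3, 4, 5, 6, 7, 9}, which has 8 elements.

8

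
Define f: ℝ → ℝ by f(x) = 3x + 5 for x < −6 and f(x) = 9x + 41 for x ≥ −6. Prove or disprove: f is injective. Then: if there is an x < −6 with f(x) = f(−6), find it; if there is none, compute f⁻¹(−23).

-28/3

Both pieces are strictly increasing (slopes 3 and 9), so each is injective on its own interval.
The left piece maps (−∞, −6) onto (−∞, −13); the right piece maps [−6, ∞) onto [−13, ∞).
These images are disjoint, so no value is attained by both pieces. So f is injective.
Because the two images are disjoint, no x < −6 has f(x) = f(−6), so we compute f⁻¹(−23): −23 lies in (−∞, −13), so solve 3x + 5 = −23: x = (−23 − 5)/3 = −28/3.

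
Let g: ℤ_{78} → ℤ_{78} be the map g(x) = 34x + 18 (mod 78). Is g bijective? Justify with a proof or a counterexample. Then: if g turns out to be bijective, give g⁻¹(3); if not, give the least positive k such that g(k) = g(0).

We have gcd(34, 78) = 2 > 1. Taking x_1 = 0 and x_2 = 39: g(0) = 18 and g(39) = 34·39 + 18 = 1344 ≡ 18 (mod 78).
So g(0) = g(39) while 0 ≠ 39, hence g is not injective, hence not bijective.
Since g is not bijective, we find the least positive k with g(k) = g(0): this means 34k ≡ 0 (mod 78), i.e. 78 ∣ 34k. Since gcd(34, 78) = 2, dividing through by 2 this holds exactly when 39 ∣ 17k, and as gcd(17, 39) = 1, exactly when 39 ∣ k.
The smallest positive such k is 39.

39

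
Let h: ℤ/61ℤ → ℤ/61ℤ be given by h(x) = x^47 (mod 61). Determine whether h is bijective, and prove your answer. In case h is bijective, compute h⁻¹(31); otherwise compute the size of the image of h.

55

Since 61 is prime, the nonzero elements of ℤ/61ℤ form a cyclic group of order 60.
As gcd(47, 60) = 1, raising to the 47th power is a bijection on this group: if x_1^47 ≡ x_2^47 then (x_1x_2^{−1})^47 = 1, and the only element of order dividing gcd(47, 60) = 1 is 1, so x_1 = x_2.
With h(0) = 0 this makes h injective on all of ℤ/61ℤ, hence bijective (finite equal-size domain and codomain). In particular h is bijective.
Since h is bijective, we find the preimage of 31. The inverse of x ↦ x^47 on (ℤ/61ℤ)^× is x ↦ x^23, because 47·23 = 1081 = 18·60 + 1 ≡ 1 (mod 60) and x^{60} = 1 for x ≠ 0 (Fermat). So h⁻¹(31) = 31^23 mod 61.
Repeated squaring mod 61: 31^1 ≡ 31, 31^2 ≡ 31² = 961 ≡ 46, 31^4 ≡ 46² = 2116 ≡ 42, 31^8 ≡ 42² = 1764 ≡ 56, 31^16 ≡ 56² = 3136 ≡ 25. Since 23 = 16 + 4 + 2 + 1, 31^23 ≡ 25·42·46·31: 25·42 = 1050 ≡ 13, then 13·46 = 598 ≡ 49, then 49·31 = 1519 ≡ 55. So 31^23 ≡ 55 (mod 61).
Hence h⁻¹(31) = 55.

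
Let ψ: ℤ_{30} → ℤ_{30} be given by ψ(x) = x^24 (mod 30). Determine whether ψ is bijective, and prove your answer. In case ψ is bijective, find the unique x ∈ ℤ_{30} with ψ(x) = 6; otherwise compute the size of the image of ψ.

8

ψ(2): Repeated squaring mod 30: 2^1 ≡ 2, 2^2 ≡ 2² = 4, 2^4 ≡ 4² = 16, 2^8 ≡ 16² = 256 ≡ 16, 2^16 ≡ 16² = 256 ≡ 16. Since 24 = 16 + 8, 2^24 ≡ 16·16: 16·16 = 256 ≡ 16. So 2^24 ≡ 16 (mod 30).
ψ(4): Repeated squaring mod 30: 4^1 ≡ 4, 4^2 ≡ 4² = 16, 4^4 ≡ 16² = 256 ≡ 16, 4^8 ≡ 16² = 256 ≡ 16, 4^16 ≡ 16² = 256 ≡ 16. Since 24 = 16 + 8, 4^24 ≡ 16·16: 16·16 = 256 ≡ 16. So 4^24 ≡ 16 (mod 30).
So ψ(2) = ψ(4) = 16 while 2 ≠ 4, so ψ is not injective, hence not bijective.
Since ψ is not bijective, we determine |image(ψ)|. Computing x^24 mod 30 for each x (by repeated squaring, reducing mod 30 at every step), the values ψ(0), ψ(1), …, ψ(29) are: 0, 1, 16, 21, 16, 25, 6, 1, 16, 21, 10, 1, 6, 1, 16, 15, 16, 1, 6, 1, 10, 21, 16, 1, 6, 25, 16, 21, 16, 1.
The distinct values are {0, 1, 6, 10, 15, 16, 21, 25}; there are 8 of them.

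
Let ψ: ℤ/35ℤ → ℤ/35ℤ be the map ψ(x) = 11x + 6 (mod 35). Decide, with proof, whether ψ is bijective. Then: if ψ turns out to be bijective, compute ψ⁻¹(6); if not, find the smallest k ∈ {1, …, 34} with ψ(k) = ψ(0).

0

Suppose ψ(x_1) = ψ(x_2) in ℤ/35ℤ. Then 11x_1 + 6 ≡ 11x_2 + 6 (mod 35), thus 11(x_1 − x_2) ≡ 0 (mod 35).
Since gcd(11, 35) = 1, 11 is invertible modulo 35, so x_1 − x_2 ≡ 0 (mod 35), i.e. x_1 = x_2.
We now compute 11⁻¹ mod 35 explicitly. Euclid's algorithm: 35 = 3·11 + 2, 11 = 5·2 + 1; back-substituting gives 1 = 16·11 − 5·35, so 11⁻¹ ≡ 16 (mod 35).
For any y ∈ ℤ/35ℤ, x = 16(y − 6) mod 35 satisfies ψ(x) = 11·16(y − 6) + 6 ≡ y (since 11·16 ≡ 1 mod 35). So every y has a preimage.
Thus ψ is bijective.
Since ψ is bijective, we find ψ⁻¹(6): we need 11x ≡ 6 − 6 ≡ 0 (mod 35). Using 11⁻¹ = 16: x ≡ 16·0 = 0, so x = 0.
Check: ψ(0) = 11·0 + 6 = 6 ≡ 6 (mod 35).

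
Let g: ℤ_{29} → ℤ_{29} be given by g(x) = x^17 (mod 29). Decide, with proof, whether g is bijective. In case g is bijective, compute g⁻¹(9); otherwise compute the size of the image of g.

Since 29 is prime, the nonzero elements of ℤ_{29} form a cyclic group of order 28.
As gcd(17, 28) = 1, raising to the 17th power is a bijection on this group: if x_1^17 ≡ x_2^17 then (x_1x_2^{−1})^17 = 1, and the only element of order dividing gcd(17, 28) = 1 is 1, so x_1 = x_2.
With g(0) = 0 this makes g injective on all of ℤ_{29}, hence bijective (finite equal-size domain and codomain). In particular g is bijective.
Since g is bijective, we find the preimage of 9. The inverse of x ↦ x^17 on (ℤ_{29})^× is x ↦ x^5, because 17·5 = 85 = 3·28 + 1 ≡ 1 (mod 28) and x^{28} = 1 for x ≠ 0 (Fermat). So g⁻¹(9) = 9^5 mod 29.
Repeated squaring mod 29: 9^1 ≡ 9, 9^2 ≡ 9² = 81 ≡ 23, 9^4 ≡ 23² = 529 ≡ 7. Since 5 = 4 + 1, 9^5 ≡ 7·9: 7·9 = 63 ≡ 5. So 9^5 ≡ 5 (mod 29).
Hence g⁻¹(9) = 5.

5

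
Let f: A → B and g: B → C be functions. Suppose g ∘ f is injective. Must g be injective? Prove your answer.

not injective

No. Take A = {0}, B = {0, 1, 2, 3}, C = {0, 1, 2, 3}, f(a) = a for each a ∈ A, and g(b) = 2 if b ∈ {2, 3} else g(b) = b.
Then g ∘ f = f is injective (A ⊂ B and f is the inclusion), but g(2) = g(3) = 2 with 2 ≠ 3, so g is not injective.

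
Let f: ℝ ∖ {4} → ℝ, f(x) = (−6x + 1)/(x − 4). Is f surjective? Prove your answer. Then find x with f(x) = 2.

If f(x) = −6, cross-multiplying gives 1(−6x + 1) = −6(x − 4), which simplifies to 1 = 24 — false.  So −6 has no preimage and f is not surjective.
Solving f(x) = 2: cross-multiplying gives −6x + 1 = 2(x − 4), which rearranges to −8x = −9, so x = 9/8.

9/8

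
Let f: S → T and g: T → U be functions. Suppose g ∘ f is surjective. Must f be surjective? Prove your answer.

not surjective

No. Take S = {0, 1}, T = {0, 1, 2}, U = {0}, f(a) = 0 for every a ∈ S, and g(b) = 0 for every b ∈ T.
Then g ∘ f is surjective onto {0}, but 2 ∈ T has no preimage under f, so f is not surjective.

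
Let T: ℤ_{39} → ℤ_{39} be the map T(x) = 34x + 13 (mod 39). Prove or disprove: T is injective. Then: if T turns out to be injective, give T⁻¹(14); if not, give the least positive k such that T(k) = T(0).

31

If T(s) = T(t), then 34s ≡ 34t (mod 39). Because gcd(34, 39) = 1, we may cancel 34 to get s ≡ t (mod 39).
Thus T is injective.
We now compute 34⁻¹ mod 39 explicitly. Euclid's algorithm: 39 = 1·34 + 5, 34 = 6·5 + 4, 5 = 1·4 + 1; back-substituting gives 1 = 31·34 − 27·39, so 34⁻¹ ≡ 31 (mod 39).
Since T is injective, we compute T⁻¹(14): solve 34x + 13 ≡ 14 (mod 39), i.e. 34x ≡ 1 (mod 39).
Multiplying by 34⁻¹ = 31 gives x ≡ 31·1 = 31 ≡ 31 (mod 39).
Check: T(31) = 34·31 + 13 = 1067 = 27·39 + 14 ≡ 14 (mod 39).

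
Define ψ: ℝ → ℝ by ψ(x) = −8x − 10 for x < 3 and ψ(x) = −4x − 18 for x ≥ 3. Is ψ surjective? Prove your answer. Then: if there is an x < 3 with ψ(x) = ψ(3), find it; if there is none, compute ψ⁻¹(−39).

5/2

Both pieces are strictly decreasing (slopes −8 and −4), so each is injective on its own interval.
The left piece maps (−∞, 3) onto (−34, ∞); the right piece maps [3, ∞) onto (−∞, −30].
The union (−34, ∞) ∪ (−∞, −30] covers ℝ, so ψ is surjective.
For the follow-up: the images overlap, so an x < 3 with ψ(x) = ψ(3) exists. ψ(3) = −30; solving −8x − 10 = −30 for x < 3 gives x = (−30 + 10)/(−8) = 5/2.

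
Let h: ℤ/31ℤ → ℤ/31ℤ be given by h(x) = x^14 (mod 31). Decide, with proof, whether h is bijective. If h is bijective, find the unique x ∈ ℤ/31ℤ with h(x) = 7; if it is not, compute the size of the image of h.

h(15): Repeated squaring mod 31: 15^1 ≡ 15, 15^2 ≡ 15² = 225 ≡ 8, 15^4 ≡ 8² = 64 ≡ 2, 15^8 ≡ 2² = 4. Since 14 = 8 + 4 + 2, 15^14 ≡ 4·2·8: 4·2 = 8, then 8·8 = 64 ≡ 2. So 15^14 ≡ 2 (mod 31).
h(16): Repeated squaring mod 31: 16^1 ≡ 16, 16^2 ≡ 16² = 256 ≡ 8, 16^4 ≡ 8² = 64 ≡ 2, 16^8 ≡ 2² = 4. Since 14 = 8 + 4 + 2, 16^14 ≡ 4·2·8: 4·2 = 8, then 8·8 = 64 ≡ 2. So 16^14 ≡ 2 (mod 31).
So h(15) = h(16) = 2 while 15 ≠ 16, thus h is not injective, hence not bijective.
Since h is not bijective, we determine |image(h)|. Computing x^14 mod 31 for each x (by repeated squaring, reducing mod 31 at every step), the values h(0), h(1), …, h(30) are: 0, 1, 16, 10, 8, 25, 5, 9, 4, 7, 28, 14, 18, 19, 20, 2, 2, 20, 19, 18, 14, 28, 7, 4, 9, 5, 25, 8, 10, 16, 1.
The distinct values are {0, 1, 2, 4, 5, 7, 8, 9, 10, 14, 16, 18, 19, 20, 25, 28}; there are 16 of them.

16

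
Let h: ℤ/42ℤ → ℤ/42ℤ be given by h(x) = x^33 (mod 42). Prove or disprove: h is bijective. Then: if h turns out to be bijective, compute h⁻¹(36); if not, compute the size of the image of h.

h(2): Repeated squaring mod 42: 2^1 ≡ 2, 2^2 ≡ 2² = 4, 2^4 ≡ 4² = 16, 2^8 ≡ 16² = 256 ≡ 4, 2^16 ≡ 4² = 16, 2^32 ≡ 16² = 256 ≡ 4. Since 33 = 32 + 1, 2^33 ≡ 4·2: 4·2 = 8. So 2^33 ≡ 8 (mod 42).
h(8): Repeated squaring mod 42: 8^1 ≡ 8, 8^2 ≡ 8² = 64 ≡ 22, 8^4 ≡ 22² = 484 ≡ 22, 8^8 ≡ 22² = 484 ≡ 22, 8^16 ≡ 22² = 484 ≡ 22, 8^32 ≡ 22² = 484 ≡ 22. Since 33 = 32 + 1, 8^33 ≡ 22·8: 22·8 = 176 ≡ 8. So 8^33 ≡ 8 (mod 42).
So h(2) = h(8) = 8 while 2 ≠ 8, thus h is not injective, hence not bijective.
Since h is not bijective, we determine |image(h)|. Computing x^33 mod 42 for each x (by repeated squaring, reducing mod 42 at every step), the values h(0), h(1), …, h(41) are: 0, 1, 8, 27, 22, 41, 6, 7, 8, 15, 34, 29, 6, 13, 14, 15, 22, 41, 36, 13, 20, 21, 22, 29, 6, 1, 20, 27, 28, 29, 36, 13, 8, 27, 34, 35, 36, 1, 20, 15, 34, 41.
The distinct values are {0, 1, 6, 7, 8, 13, 14, 15, 20, 21, 22, 27, 28, 29, 34, 35, 36, 41}; there are 18 of them.

18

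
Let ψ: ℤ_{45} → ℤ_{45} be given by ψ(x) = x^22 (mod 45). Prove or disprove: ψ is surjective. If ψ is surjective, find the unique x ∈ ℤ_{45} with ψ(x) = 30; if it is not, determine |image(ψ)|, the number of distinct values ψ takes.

ψ(2): Repeated squaring mod 45: 2^1 ≡ 2, 2^2 ≡ 2² = 4, 2^4 ≡ 4² = 16, 2^8 ≡ 16² = 256 ≡ 31, 2^16 ≡ 31² = 961 ≡ 16. Since 22 = 16 + 4 + 2, 2^22 ≡ 16·16·4: 16·16 = 256 ≡ 31, then 31·4 = 124 ≡ 34. So 2^22 ≡ 34 (mod 45).
ψ(7): Repeated squaring mod 45: 7^1 ≡ 7, 7^2 ≡ 7² = 49 ≡ 4, 7^4 ≡ 4² = 16, 7^8 ≡ 16² = 256 ≡ 31, 7^16 ≡ 31² = 961 ≡ 16. Since 22 = 16 + 4 + 2, 7^22 ≡ 16·16·4: 16·16 = 256 ≡ 31, then 31·4 = 124 ≡ 34. So 7^22 ≡ 34 (mod 45).
So ψ(2) = ψ(7) = 34 while 2 ≠ 7, therefore ψ is not injective.
A non-injective map from the 45-element set ℤ_{45} to itself takes at most 44 distinct values, so it cannot be surjective. Hence ψ is not surjective.
Since ψ is not surjective, we determine |image(ψ)|. Computing x^22 mod 45 for each x (by repeated squaring, reducing mod 45 at every step), the values ψ(0), ψ(1), …, ψ(44) are: 0, 1, 34, 9, 31, 40, 36, 34, 19, 36, 10, 16, 9, 4, 31, 0, 16, 19, 9, 1, 25, 36, 4, 4, 36, 25, 1, 9, 19, 16, 0, 31, 4, 9, 16, 10, 36, 19, 34, 36, 40, 31, 9, 34, 1.
The distinct values are {0, 1, 4, 9, 10, 16, 19, 25, 31, 34, 36, 40}; there are 12 of them.

12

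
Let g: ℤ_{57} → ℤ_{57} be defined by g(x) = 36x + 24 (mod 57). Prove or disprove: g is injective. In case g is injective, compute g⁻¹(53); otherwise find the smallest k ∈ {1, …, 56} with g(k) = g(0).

19

We have gcd(36, 57) = 3 > 1. Taking x_1 = 0 and x_2 = 19: g(0) = 24 and g(19) = 36·19 + 24 = 708 ≡ 24 (mod 57).
So g(0) = g(19) while 0 ≠ 19, thus g is not injective.
Since g is not injective, we find the least positive k with g(k) = g(0): this means 36k ≡ 0 (mod 57), i.e. 57 ∣ 36k. Since gcd(36, 57) = 3, dividing through by 3 this holds exactly when 19 ∣ 12k, and as gcd(12, 19) = 1, exactly when 19 ∣ k.
The smallest positive such k is 19.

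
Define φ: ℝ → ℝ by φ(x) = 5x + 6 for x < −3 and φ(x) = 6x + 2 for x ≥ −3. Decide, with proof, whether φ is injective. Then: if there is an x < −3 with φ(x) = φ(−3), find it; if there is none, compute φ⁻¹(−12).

-22/5

Both pieces are strictly increasing (slopes 5 and 6), so each is injective on its own interval.
The left piece maps (−∞, −3) onto (−∞, −9); the right piece maps [−3, ∞) onto [−16, ∞).
These images overlap. In particular φ(−3) = −16 (right piece), and solving 5x + 6 = −16 on the left piece gives x = −22/5 < −3.
So φ(−22/5) = φ(−3) with −22/5 ≠ −3, and φ is not injective. This x = −22/5 is the requested value below −3.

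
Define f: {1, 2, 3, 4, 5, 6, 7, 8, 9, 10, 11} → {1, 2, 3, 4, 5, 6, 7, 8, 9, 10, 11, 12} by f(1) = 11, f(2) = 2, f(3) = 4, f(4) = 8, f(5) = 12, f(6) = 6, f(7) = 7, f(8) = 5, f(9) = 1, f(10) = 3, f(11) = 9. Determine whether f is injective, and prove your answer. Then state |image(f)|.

11

The values f(1), …, f(11) are 11, 2, 4, 8, 12, 6, 7, 5, 1, 3, 9 — all distinct.
So f(a) = f(b) only when a = b, and f is injective.
The image of f is {1, 2, 3, 4, 5, 6, 7, 8, 9, 11, 12}, which has 11 elements.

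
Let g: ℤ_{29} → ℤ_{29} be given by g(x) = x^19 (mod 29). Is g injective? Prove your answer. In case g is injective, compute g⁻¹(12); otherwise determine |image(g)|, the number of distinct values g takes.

17

Since 29 is prime, the nonzero elements of ℤ_{29} form a cyclic group of order 28.
As gcd(19, 28) = 1, raising to the 19th power is a bijection on this group: if s^19 ≡ t^19 then (st^{−1})^19 = 1, and the only element of order dividing gcd(19, 28) = 1 is 1, so s = t.
With g(0) = 0 this makes g injective on all of ℤ_{29}, hence bijective (finite equal-size domain and codomain). In particular g is injective.
Since g is injective, we find the preimage of 12. The inverse of x ↦ x^19 on (ℤ_{29})^× is x ↦ x^3, because 19·3 = 57 = 2·28 + 1 ≡ 1 (mod 28) and x^{28} = 1 for x ≠ 0 (Fermat). So g⁻¹(12) = 12^3 mod 29.
Repeated squaring mod 29: 12^1 ≡ 12, 12^2 ≡ 12² = 144 ≡ 28. Since 3 = 2 + 1, 12^3 ≡ 28·12: 28·12 = 336 ≡ 17. So 12^3 ≡ 17 (mod 29).
Hence g⁻¹(12) = 17.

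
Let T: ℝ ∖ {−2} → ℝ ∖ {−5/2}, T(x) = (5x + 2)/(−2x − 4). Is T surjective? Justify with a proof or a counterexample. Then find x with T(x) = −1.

For any y ≠ −5/2, solving y(−2x − 4) = 5x + 2 for x gives a well-defined x ≠ −2. So T is surjective.
Solving T(x) = −1: cross-multiplying gives 5x + 2 = −1(−2x − 4), which rearranges to 3x = 2, so x = 2/3.

2/3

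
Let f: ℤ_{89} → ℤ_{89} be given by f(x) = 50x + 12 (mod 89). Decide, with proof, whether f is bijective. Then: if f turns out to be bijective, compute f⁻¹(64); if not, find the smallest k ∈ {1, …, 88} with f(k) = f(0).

Suppose f(x_1) = f(x_2) in ℤ_{89}. Then 50x_1 + 12 ≡ 50x_2 + 12 (mod 89), hence 50(x_1 − x_2) ≡ 0 (mod 89).
Since gcd(50, 89) = 1, 50 is invertible modulo 89, hence x_1 − x_2 ≡ 0 (mod 89), i.e. x_1 = x_2.
We now compute 50⁻¹ mod 89 explicitly. Euclid's algorithm: 89 = 1·50 + 39, 50 = 1·39 + 11, 39 = 3·11 + 6, 11 = 1·6 + 5, 6 = 1·5 + 1; back-substituting gives 1 = 73·50 − 41·89, so 50⁻¹ ≡ 73 (mod 89).
For any y ∈ ℤ_{89}, x = 73(y − 12) mod 89 satisfies f(x) = 50·73(y − 12) + 12 ≡ y (since 50·73 ≡ 1 mod 89). So every y has a preimage.
Therefore f is bijective.
Since f is bijective, we find f⁻¹(64): we need 50x ≡ 64 − 12 ≡ 52 (mod 89). Using 50⁻¹ = 73: x ≡ 73·52 = 3796 = 42·89 + 58, so x = 58.
Check: f(58) = 50·58 + 12 = 2912 = 32·89 + 64 ≡ 64 (mod 89).

58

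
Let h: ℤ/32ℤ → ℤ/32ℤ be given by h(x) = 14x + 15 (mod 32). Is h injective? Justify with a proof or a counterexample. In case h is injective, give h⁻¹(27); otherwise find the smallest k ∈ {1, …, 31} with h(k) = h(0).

Recall: h is injective if h(a) = h(b) implies a = b.
We have gcd(14, 32) = 2 > 1. Taking a = 0 and b = 16: h(0) = 15 and h(16) = 14·16 + 15 = 239 ≡ 15 (mod 32).
So h(0) = h(16) while 0 ≠ 16, hence h is not injective.
Since h is not injective, we find the least positive k with h(k) = h(0): this means 14k ≡ 0 (mod 32), i.e. 32 ∣ 14k. Since gcd(14, 32) = 2, dividing through by 2 this holds exactly when 16 ∣ 7k, and as gcd(7, 16) = 1, exactly when 16 ∣ k.
The smallest positive such k is 16.

16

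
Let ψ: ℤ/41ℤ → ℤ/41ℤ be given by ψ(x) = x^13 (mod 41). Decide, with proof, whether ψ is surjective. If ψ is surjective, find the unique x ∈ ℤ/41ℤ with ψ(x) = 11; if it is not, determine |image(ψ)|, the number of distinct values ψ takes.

13

Since 41 is prime, the nonzero elements of ℤ/41ℤ form a cyclic group of order 40.
As gcd(13, 40) = 1, raising to the 13th power is a bijection on this group: if s^13 ≡ t^13 then (st^{−1})^13 = 1, and the only element of order dividing gcd(13, 40) = 1 is 1, so s = t.
With ψ(0) = 0 this makes ψ injective on all of ℤ/41ℤ, hence bijective (finite equal-size domain and codomain). In particular ψ is surjective.
Since ψ is surjective, we find the preimage of 11. The inverse of x ↦ x^13 on (ℤ/41ℤ)^× is x ↦ x^37, because 13·37 = 481 = 12·40 + 1 ≡ 1 (mod 40) and x^{40} = 1 for x ≠ 0 (Fermat). So ψ⁻¹(11) = 11^37 mod 41.
Repeated squaring mod 41: 11^1 ≡ 11, 11^2 ≡ 11² = 121 ≡ 39, 11^4 ≡ 39² = 1521 ≡ 4, 11^8 ≡ 4² = 16, 11^16 ≡ 16² = 256 ≡ 10, 11^32 ≡ 10² = 100 ≡ 18. Since 37 = 32 + 4 + 1, 11^37 ≡ 18·4·11: 18·4 = 72 ≡ 31, then 31·11 = 341 ≡ 13. So 11^37 ≡ 13 (mod 41).
Hence ψ⁻¹(11) = 13.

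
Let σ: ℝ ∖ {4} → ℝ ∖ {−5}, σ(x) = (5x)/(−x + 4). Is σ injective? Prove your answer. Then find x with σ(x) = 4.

16/9

Suppose σ(s) = σ(t). Cross-multiplying: (5s)(−t + 4) = (5t)(−s + 4).
Expanding both sides and cancelling the symmetric terms leaves 20·(s − t) = 0. Since 20 ≠ 0, s = t. Therefore σ is injective.
Solving σ(x) = 4: cross-multiplying gives 5x = 4(−x + 4), which rearranges to 9x = 16, so x = 16/9.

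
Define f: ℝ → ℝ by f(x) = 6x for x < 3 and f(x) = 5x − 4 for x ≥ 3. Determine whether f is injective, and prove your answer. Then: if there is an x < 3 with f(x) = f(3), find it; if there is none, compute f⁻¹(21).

11/6

Both pieces are strictly increasing (slopes 6 and 5), so each is injective on its own interval.
The left piece maps (−∞, 3) onto (−∞, 18); the right piece maps [3, ∞) onto [11, ∞).
These images overlap. In particular f(3) = 11 (right piece), and solving 6x = 11 on the left piece gives x = 11/6 < 3.
So f(11/6) = f(3) with 11/6 ≠ 3, and f is not injective. This x = 11/6 is the requested value below 3.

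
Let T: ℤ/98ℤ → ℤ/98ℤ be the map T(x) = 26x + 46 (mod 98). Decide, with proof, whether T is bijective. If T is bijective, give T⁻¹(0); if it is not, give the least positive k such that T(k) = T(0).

49

We have gcd(26, 98) = 2 > 1. Taking u = 0 and v = 49: T(0) = 46 and T(49) = 26·49 + 46 = 1320 ≡ 46 (mod 98).
So T(0) = T(49) while 0 ≠ 49, therefore T is not injective, hence not bijective.
Since T is not bijective, we find the least positive k with T(k) = T(0): this means 26k ≡ 0 (mod 98), i.e. 98 ∣ 26k. Since gcd(26, 98) = 2, dividing through by 2 this holds exactly when 49 ∣ 13k, and as gcd(13, 49) = 1, exactly when 49 ∣ k.
The smallest positive such k is 49.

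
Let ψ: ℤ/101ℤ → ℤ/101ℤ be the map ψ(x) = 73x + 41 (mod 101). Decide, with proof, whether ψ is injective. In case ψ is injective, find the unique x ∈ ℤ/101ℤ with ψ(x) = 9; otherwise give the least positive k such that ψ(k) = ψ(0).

If ψ(u) = ψ(v), then 73u ≡ 73v (mod 101). Because gcd(73, 101) = 1, we may cancel 73 to get u ≡ v (mod 101).
Hence ψ is injective.
We now compute 73⁻¹ mod 101 explicitly. Euclid's algorithm: 101 = 1·73 + 28, 73 = 2·28 + 17, 28 = 1·17 + 11, 17 = 1·11 + 6, 11 = 1·6 + 5, 6 = 1·5 + 1; back-substituting gives 1 = 18·73 − 13·101, so 73⁻¹ ≡ 18 (mod 101).
Since ψ is injective, we find ψ⁻¹(9): we need 73x ≡ 9 − 41 ≡ 69 (mod 101). Using 73⁻¹ = 18: x ≡ 18·69 = 1242 = 12·101 + 30, so x = 30.
Check: ψ(30) = 73·30 + 41 = 2231 = 22·101 + 9 ≡ 9 (mod 101).

30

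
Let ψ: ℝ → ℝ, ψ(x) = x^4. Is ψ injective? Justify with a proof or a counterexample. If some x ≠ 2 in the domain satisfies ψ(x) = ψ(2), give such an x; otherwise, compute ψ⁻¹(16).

ψ(2) = 16 = (−2)^4 = ψ(−2) (since 4 is even), with 2 ≠ −2. So ψ is not injective.
For the follow-up, such an x exists: taking x = −2 ∈ ℝ gives ψ(−2) = 16 = ψ(2) with −2 ≠ 2.

-2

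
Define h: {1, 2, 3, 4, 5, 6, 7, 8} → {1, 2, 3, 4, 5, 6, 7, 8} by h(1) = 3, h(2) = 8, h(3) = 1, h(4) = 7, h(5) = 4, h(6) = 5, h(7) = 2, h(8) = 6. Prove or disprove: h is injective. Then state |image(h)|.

The values h(1), …, h(8) are 3, 8, 1, 7, 4, 5, 2, 6 — all distinct.
So h(x_1) = h(x_2) only when x_1 = x_2, and h is injective.
The image of h is {1, 2, 3, 4, 5, 6, 7, 8}, which has 8 elements.

8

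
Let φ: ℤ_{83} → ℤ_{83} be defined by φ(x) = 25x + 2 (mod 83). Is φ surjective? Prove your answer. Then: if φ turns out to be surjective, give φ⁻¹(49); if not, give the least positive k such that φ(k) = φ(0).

Since gcd(25, 83) = 1, 25 is invertible modulo 83. Euclid's algorithm: 83 = 3·25 + 8, 25 = 3·8 + 1; back-substituting gives 1 = 10·25 − 3·83, so 25⁻¹ ≡ 10 (mod 83).
For any y ∈ ℤ_{83}, x = 10(y − 2) mod 83 satisfies φ(x) = 25·10(y − 2) + 2 ≡ y (since 25·10 ≡ 1 mod 83). So every y has a preimage.
So φ is surjective.
Since φ is surjective, we find φ⁻¹(49): we need 25x ≡ 49 − 2 ≡ 47 (mod 83). Using 25⁻¹ = 10: x ≡ 10·47 = 470 = 5·83 + 55, so x = 55.
Check: φ(55) = 25·55 + 2 = 1377 = 16·83 + 49 ≡ 49 (mod 83).

55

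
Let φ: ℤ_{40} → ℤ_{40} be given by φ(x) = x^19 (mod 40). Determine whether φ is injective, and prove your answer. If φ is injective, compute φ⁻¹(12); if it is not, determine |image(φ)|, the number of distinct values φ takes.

25

φ(0) = 0^19 = 0.
φ(10): Repeated squaring mod 40: 10^1 ≡ 10, 10^2 ≡ 10² = 100 ≡ 20, 10^4 ≡ 20² = 400 ≡ 0, 10^8 ≡ 0² = 0, 10^16 ≡ 0² = 0. Since 19 = 16 + 2 + 1, 10^19 ≡ 0·20·10: 0·20 = 0, then 0·10 = 0. So 10^19 ≡ 0 (mod 40).
So φ(0) = φ(10) = 0 while 0 ≠ 10, so φ is not injective.
Since φ is not injective, we determine |image(φ)|. Computing x^19 mod 40 for each x (by repeated squaring, reducing mod 40 at every step), the values φ(0), φ(1), …, φ(39) are: 0, 1, 8, 27, 24, 5, 16, 23, 32, 9, 0, 11, 8, 37, 24, 15, 16, 33, 32, 19, 0, 21, 8, 7, 24, 25, 16, 3, 32, 29, 0, 31, 8, 17, 24, 35, 16, 13, 32, 39.
The distinct values are {0, 1, 3, 5, 7, 8, 9, 11, 13, 15, 16, 17, 19, 21, 23, 24, 25, 27, 29, 31, 32, 33, 35, 37, 39}; there are 25 of them.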